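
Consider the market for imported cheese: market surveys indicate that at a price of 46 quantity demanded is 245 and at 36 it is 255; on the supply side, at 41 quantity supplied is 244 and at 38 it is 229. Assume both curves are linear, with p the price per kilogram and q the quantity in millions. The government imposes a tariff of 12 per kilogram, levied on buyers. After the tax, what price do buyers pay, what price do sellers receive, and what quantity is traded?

Demand slope: (255 − 245)/(36 − 46) = -1, so qd = 291 − p.
Supply slope: (229 − 244)/(38 − 41) = 5, so qs = 5p + 39.
Without the tax, 291 − p = 5p + 39 gives 6p = 252, so p* = 42 and q* = 249.
With the tax collected from buyers, demand (in seller-price terms) shifts: qd = 291 − (p + 12).
New equilibrium: buyers pay 52, sellers receive 40, q = 239. (Wedge: pb − ps = 12.)
The less price-elastic side of the market bears the larger share of a per-unit tax.

Buyers pay 52; sellers receive 40; quantity = 239.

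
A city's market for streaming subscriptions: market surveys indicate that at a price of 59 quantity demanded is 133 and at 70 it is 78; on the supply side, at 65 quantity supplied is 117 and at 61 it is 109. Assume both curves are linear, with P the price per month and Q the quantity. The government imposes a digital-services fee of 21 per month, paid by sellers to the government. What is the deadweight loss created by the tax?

Demand slope: (78 − 133)/(70 − 59) = -5, so Qd = 428 − 5P.
Supply slope: (109 − 117)/(61 − 65) = 2, so Qs = 2P − 13.
Without the tax, 428 − 5P = 2P − 13 gives 7P = 441, so P* = 63 and Q* = 113.
With the tax collected from sellers, supply shifts: Qs = 2(P − 21) − 13.
New equilibrium: buyers pay 69, sellers receive 48, Q = 83. (Wedge: Pb − Ps = 21.)
Quantity falls by |ΔQ| = |113 − 83| = 30.
DWL = ½ · t · |ΔQ| = ½ · 21 · 30 = 315.

Deadweight loss = 315.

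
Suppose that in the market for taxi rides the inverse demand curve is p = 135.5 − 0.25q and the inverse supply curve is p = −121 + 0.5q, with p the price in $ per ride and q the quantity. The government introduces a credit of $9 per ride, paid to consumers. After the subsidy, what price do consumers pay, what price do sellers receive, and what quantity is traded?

Consumers pay $47; sellers receive $56; quantity = 354.

Inverting to q(p) form: qd = 542 − 4p; qs = 2p + 242.
Without the subsidy, 542 − 4p = 2p + 242 gives 6p = 300, so p* = $50 and q* = 342.
With a per-unit subsidy paid to consumers, each effectively pays p − 9, so demand becomes qd = 542 − 4(p − 9).
Solving gives q = 354 with consumers paying $47 and sellers receiving $56 (the $9 wedge).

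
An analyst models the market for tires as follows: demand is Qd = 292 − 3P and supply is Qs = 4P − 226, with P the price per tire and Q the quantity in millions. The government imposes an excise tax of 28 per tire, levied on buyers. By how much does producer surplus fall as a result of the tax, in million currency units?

Producer surplus falls by 552 million.

Without the tax, 292 − 3P = 4P − 226 gives 7P = 518, so P* = 74 and Q* = 70.
With the tax collected from buyers, demand (in seller-price terms) shifts: Qd = 292 − 3(P + 28).
Solving gives Q = 22 with buyers paying 90 and suppliers receiving 62 (the 28 wedge).
ΔPS is the trapezoid between Q = 22 and Q = 70 of height 12: ½ · (70 + 22) · 12 = 552.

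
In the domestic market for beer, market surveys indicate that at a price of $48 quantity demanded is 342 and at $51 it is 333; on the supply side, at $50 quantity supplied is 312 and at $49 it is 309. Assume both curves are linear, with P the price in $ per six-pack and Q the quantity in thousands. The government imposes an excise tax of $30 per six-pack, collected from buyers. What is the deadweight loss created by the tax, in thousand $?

Deadweight loss = $675 thousand.

Demand slope: (333 − 342)/(51 − 48) = -3, so Qd = 486 − 3P.
Supply slope: (309 − 312)/(49 − 50) = 3, so Qs = 3P + 162.
Before the tax: set 486 − 3P = 3P + 162 → P* = $54, Q* = 324.
With the tax collected from buyers, demand (in seller-price terms) shifts: Qd = 486 − 3(P + 30).
New equilibrium: buyers pay $69, producers receive $39, Q = 279. (Wedge: Pb − Ps = 30.)
Quantity falls by |ΔQ| = |324 − 279| = 45.
DWL = ½ · t · |ΔQ| = ½ · 30 · 45 = $675.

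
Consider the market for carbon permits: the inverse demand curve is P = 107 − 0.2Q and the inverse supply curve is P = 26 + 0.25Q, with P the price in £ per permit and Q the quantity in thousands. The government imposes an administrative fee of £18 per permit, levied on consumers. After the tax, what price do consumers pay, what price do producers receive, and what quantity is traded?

Consumers pay £79; producers receive £61; quantity = 140.

Inverting to Q(P) form: Qd = 535 − 5P; Qs = 4P − 104.
Without the tax, 535 − 5P = 4P − 104 gives 9P = 639, so P* = £71 and Q* = 180.
With the tax collected from consumers, demand (in seller-price terms) shifts: Qd = 535 − 5(P + 18).
New equilibrium: consumers pay £79, producers receive £61, Q = 140. (Wedge: Pb − Ps = 18.)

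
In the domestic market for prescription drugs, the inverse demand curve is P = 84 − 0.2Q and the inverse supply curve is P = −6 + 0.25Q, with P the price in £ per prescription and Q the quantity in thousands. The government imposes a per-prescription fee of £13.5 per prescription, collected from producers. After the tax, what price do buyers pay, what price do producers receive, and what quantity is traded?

Rewrite in direct form: Qd = 420 − 5P and Qs = 4P + 24.
Before the tax: set 420 − 5P = 4P + 24 → P* = £44, Q* = 200.
With the tax collected from producers, supply shifts: Qs = 4(P − 13.5) + 24.
Solving gives Q = 170 with buyers paying £50 and producers receiving £36.5 (the £13.5 wedge).
The less price-elastic side of the market bears the larger share of a per-unit tax.

Buyers pay £50; producers receive £36.5; quantity = 170.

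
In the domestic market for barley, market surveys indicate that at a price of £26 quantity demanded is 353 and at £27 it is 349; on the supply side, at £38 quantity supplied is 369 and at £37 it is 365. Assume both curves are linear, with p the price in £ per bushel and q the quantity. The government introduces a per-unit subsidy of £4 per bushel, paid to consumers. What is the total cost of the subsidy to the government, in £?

Government outlay = £1380.

Demand slope: (349 − 353)/(27 − 26) = -4, so qd = 457 − 4p.
Supply slope: (365 − 369)/(37 − 38) = 4, so qs = 4p + 217.
Without the subsidy, 457 − 4p = 4p + 217 gives 8p = 240, so p* = £30 and q* = 337.
With a per-unit subsidy paid to consumers, each effectively pays p − 4, so demand becomes qd = 457 − 4(p − 4).
New equilibrium: consumers pay £28, sellers receive £32, q = 345. (Wedge: pb − ps = −4.)
Outlay = t · Q = 4 · 345 = £1380.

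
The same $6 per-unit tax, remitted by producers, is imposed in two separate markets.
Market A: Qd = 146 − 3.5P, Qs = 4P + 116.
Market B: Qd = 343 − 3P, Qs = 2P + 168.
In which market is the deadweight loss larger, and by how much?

Market A, by $12.

Market A: pre-tax P* = $4, Q* = 132; post-tax Q = 120.8; deadweight loss = $33.6.
Market B: pre-tax P* = $35, Q* = 238; post-tax Q = 230.8; deadweight loss = $21.6.
Difference: $33.6 vs $21.6 → market A is larger by $12.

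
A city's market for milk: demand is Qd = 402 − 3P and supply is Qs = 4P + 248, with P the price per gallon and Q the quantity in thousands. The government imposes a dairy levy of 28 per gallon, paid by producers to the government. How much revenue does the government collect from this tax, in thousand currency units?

Without the tax, 402 − 3P = 4P + 248 gives 7P = 154, so P* = 22 and Q* = 336.
With the tax collected from producers, supply shifts: Qs = 4(P − 28) + 248.
Solving gives Q = 288 with consumers paying 38 and producers receiving 10 (the 28 wedge).
Revenue = t · Q = 28 · 288 = 8064.

Tax revenue = 8064 thousand.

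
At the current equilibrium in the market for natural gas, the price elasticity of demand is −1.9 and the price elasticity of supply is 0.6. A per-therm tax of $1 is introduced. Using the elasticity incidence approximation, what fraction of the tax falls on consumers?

Consumers' share ≈ 0.24.

Incidence ratio: consumers' share ≈ εs / (εs + |εd|) = 0.6 / (0.6 + 1.9) = 0.24.
Supply is the less elastic side, so consumers bear the smaller share.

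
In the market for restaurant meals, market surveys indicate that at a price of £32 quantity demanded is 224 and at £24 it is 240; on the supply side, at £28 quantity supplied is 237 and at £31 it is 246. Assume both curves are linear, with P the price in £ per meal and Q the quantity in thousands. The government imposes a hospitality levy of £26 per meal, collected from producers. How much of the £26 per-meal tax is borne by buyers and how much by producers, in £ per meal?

Buyers bear £15.6 per meal; producers bear £10.4 per meal.

Demand slope: (240 − 224)/(24 − 32) = -2, so Qd = 288 − 2P.
Supply slope: (246 − 237)/(31 − 28) = 3, so Qs = 3P + 153.
Before the tax: set 288 − 2P = 3P + 153 → P* = £27, Q* = 234.
With the tax collected from producers, supply shifts: Qs = 3(P − 26) + 153.
New equilibrium: buyers pay £42.6, producers receive £16.6, Q = 202.8. (Wedge: Pb − Ps = 26.)
Burden on buyers: £15.6; on producers: £10.4. (They sum to £26.)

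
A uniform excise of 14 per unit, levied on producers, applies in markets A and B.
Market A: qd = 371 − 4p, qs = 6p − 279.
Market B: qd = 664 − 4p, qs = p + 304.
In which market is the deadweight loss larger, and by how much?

Market A: pre-tax p* = 65, q* = 111; post-tax q = 77.4; deadweight loss = 235.2.
Market B: pre-tax p* = 72, q* = 376; post-tax q = 364.8; deadweight loss = 78.4.
Difference: 235.2 vs 78.4 → market A is larger by 156.8.

Market A, by 156.8.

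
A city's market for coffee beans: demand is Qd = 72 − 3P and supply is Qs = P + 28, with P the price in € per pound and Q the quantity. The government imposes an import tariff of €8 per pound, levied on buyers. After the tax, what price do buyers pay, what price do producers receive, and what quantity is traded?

Before the tax: set 72 − 3P = P + 28 → P* = €11, Q* = 39.
With the tax collected from buyers, demand (in seller-price terms) shifts: Qd = 72 − 3(P + 8).
New equilibrium: buyers pay €13, producers receive €5, Q = 33. (Wedge: Pb − Ps = 8.)
The less price-elastic side of the market bears the larger share of a per-unit tax.

Buyers pay €13; producers receive €5; quantity = 33.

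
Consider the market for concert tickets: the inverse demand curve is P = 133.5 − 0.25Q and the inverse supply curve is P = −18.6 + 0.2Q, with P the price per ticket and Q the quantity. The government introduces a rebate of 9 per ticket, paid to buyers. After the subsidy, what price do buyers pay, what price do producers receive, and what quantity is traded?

Buyers pay 44; producers receive 53; quantity = 358.

Rewrite in direct form: Qd = 534 − 4P and Qs = 5P + 93.
Without the subsidy, 534 − 4P = 5P + 93 gives 9P = 441, so P* = 49 and Q* = 338.
With a per-unit subsidy paid to buyers, each effectively pays P − 9, so demand becomes Qd = 534 − 4(P − 9).
New equilibrium: buyers pay 44, producers receive 53, Q = 358. (Wedge: Pb − Ps = −9.)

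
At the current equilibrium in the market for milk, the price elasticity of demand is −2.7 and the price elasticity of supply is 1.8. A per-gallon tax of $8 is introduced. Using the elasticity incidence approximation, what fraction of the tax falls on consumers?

Incidence ratio: consumers' share ≈ εs / (εs + |εd|) = 1.8 / (1.8 + 2.7) = 0.4.
Supply is the less elastic side, so consumers bear the smaller share.

Consumers' share ≈ 0.4.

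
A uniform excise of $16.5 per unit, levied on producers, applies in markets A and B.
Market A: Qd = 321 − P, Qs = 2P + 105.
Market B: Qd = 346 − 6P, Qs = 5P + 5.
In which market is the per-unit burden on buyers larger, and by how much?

Market A: pre-tax P* = $72, Q* = 249; post-tax Q = 238; per-unit burden on buyers = $11.
Market B: pre-tax P* = $31, Q* = 160; post-tax Q = 115; per-unit burden on buyers = $7.5.
Difference: $11 vs $7.5 → market A is larger by $3.5.

Market A, by $3.5.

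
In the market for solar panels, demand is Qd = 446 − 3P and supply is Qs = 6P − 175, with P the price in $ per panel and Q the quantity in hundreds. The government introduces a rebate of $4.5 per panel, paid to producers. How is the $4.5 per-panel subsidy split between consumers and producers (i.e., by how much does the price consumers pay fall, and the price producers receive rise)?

Before the subsidy: set 446 − 3P = 6P − 175 → P* = $69, Q* = 239.
With a per-unit subsidy paid to producers, each receives P + 4.5 per unit sold, so supply becomes Qs = 6(P + 4.5) − 175.
Solving gives Q = 248 with consumers paying $66 and producers receiving $70.5 (the $4.5 wedge).
Gain to consumers: $3; to producers: $1.5. (They sum to $4.5.)

Consumers gain $3 per panel; producers gain $1.5 per panel.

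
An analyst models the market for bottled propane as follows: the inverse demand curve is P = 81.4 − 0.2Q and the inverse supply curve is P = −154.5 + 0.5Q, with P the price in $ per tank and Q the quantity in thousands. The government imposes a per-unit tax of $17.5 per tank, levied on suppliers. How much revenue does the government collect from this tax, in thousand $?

Inverting to Q(P) form: Qd = 407 − 5P; Qs = 2P + 309.
Without the tax, 407 − 5P = 2P + 309 gives 7P = 98, so P* = $14 and Q* = 337.
With the tax collected from suppliers, supply shifts: Qs = 2(P − 17.5) + 309.
Solving gives Q = 312 with consumers paying $19 and suppliers receiving $1.5 (the $17.5 wedge).
Revenue = t · Q = 17.5 · 312 = $5460.

Tax revenue = $5460 thousand.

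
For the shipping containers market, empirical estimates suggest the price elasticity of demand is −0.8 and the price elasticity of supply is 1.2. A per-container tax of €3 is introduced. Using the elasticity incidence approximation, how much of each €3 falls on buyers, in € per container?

Incidence ratio: buyers' share ≈ εs / (εs + |εd|) = 1.2 / (1.2 + 0.8) = 0.6.
So buyers bear ≈ 0.6 × €3 = €1.8; suppliers bear €1.2.

Buyers bear ≈ €1.8 per container.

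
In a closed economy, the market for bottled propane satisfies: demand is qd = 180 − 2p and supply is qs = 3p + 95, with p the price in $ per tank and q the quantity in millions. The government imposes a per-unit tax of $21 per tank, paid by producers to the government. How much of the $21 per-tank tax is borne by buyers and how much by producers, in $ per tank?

Buyers bear $12.6 per tank; producers bear $8.4 per tank.

Before the tax: set 180 − 2p = 3p + 95 → p* = $17, q* = 146.
With the tax collected from producers, supply shifts: qs = 3(p − 21) + 95.
Solving gives q = 120.8 with buyers paying $29.6 and producers receiving $8.6 (the $21 wedge).
Burden on buyers: $12.6; on producers: $8.4. (They sum to $21.)
The less price-elastic side of the market bears the larger share of a per-unit tax.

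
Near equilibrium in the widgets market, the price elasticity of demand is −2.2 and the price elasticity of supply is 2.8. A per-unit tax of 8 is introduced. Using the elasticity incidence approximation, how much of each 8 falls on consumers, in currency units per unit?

Incidence ratio: consumers' share ≈ εs / (εs + |εd|) = 2.8 / (2.8 + 2.2) = 0.56.
So consumers bear ≈ 0.56 × 8 = 4.48; producers bear 3.52.

Consumers bear ≈ 4.48 per unit.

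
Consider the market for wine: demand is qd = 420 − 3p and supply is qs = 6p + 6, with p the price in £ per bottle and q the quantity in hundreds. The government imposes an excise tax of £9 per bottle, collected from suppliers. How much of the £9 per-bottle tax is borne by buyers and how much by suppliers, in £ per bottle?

Before the tax: set 420 − 3p = 6p + 6 → p* = £46, q* = 282.
With the tax collected from suppliers, supply shifts: qs = 6(p − 9) + 6.
New equilibrium: buyers pay £52, suppliers receive £43, q = 264. (Wedge: pb − ps = 9.)
Burden on buyers: £6; on suppliers: £3. (They sum to £9.)

Buyers bear £6 per bottle; suppliers bear £3 per bottle.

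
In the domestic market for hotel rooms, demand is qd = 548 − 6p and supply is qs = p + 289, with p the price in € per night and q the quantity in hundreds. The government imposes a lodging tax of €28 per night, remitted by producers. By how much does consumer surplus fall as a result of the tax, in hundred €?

Without the tax, 548 − 6p = p + 289 gives 7p = 259, so p* = €37 and q* = 326.
With the tax collected from producers, supply shifts: qs = (p − 28) + 289.
Solving gives q = 302 with buyers paying €41 and producers receiving €13 (the €28 wedge).
ΔCS is the trapezoid between Q = 302 and Q = 326 of height €4: ½ · (326 + 302) · 4 = €1256.

Consumer surplus falls by €1256 hundred.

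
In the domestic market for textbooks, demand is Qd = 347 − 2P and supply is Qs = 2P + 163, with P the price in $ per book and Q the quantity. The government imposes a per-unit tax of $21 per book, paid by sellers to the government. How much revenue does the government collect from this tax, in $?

Without the tax, 347 − 2P = 2P + 163 gives 4P = 184, so P* = $46 and Q* = 255.
With the tax collected from sellers, supply shifts: Qs = 2(P − 21) + 163.
New equilibrium: consumers pay $56.5, sellers receive $35.5, Q = 234. (Wedge: Pb − Ps = 21.)
Revenue = t · Q = 21 · 234 = $4914.

Tax revenue = $4914.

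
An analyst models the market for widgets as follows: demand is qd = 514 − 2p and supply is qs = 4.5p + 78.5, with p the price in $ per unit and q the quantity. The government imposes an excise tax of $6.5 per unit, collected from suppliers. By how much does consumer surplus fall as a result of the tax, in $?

Before the tax: set 514 − 2p = 4.5p + 78.5 → p* = $67, q* = 380.
With the tax collected from suppliers, supply shifts: qs = 4.5(p − 6.5) + 78.5.
New equilibrium: buyers pay $71.5, suppliers receive $65, q = 371. (Wedge: pb − ps = 6.5.)
ΔCS is the trapezoid between Q = 371 and Q = 380 of height $4.5: ½ · (380 + 371) · 4.5 = $1689.75.

Consumer surplus falls by $1689.75.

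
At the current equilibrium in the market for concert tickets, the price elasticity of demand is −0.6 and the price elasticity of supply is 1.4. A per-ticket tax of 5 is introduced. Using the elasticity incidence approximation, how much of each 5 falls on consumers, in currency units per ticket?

Consumers bear ≈ 3.5 per ticket.

Incidence ratio: consumers' share ≈ εs / (εs + |εd|) = 1.4 / (1.4 + 0.6) = 0.7.
So consumers bear ≈ 0.7 × 5 = 3.5; producers bear 1.5.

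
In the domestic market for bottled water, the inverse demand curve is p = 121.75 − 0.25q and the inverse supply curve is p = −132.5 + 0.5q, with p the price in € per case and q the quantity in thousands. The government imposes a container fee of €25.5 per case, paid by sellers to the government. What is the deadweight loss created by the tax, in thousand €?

Deadweight loss = €433.5 thousand.

Inverting to q(p) form: qd = 487 − 4p; qs = 2p + 265.
Before the tax: set 487 − 4p = 2p + 265 → p* = €37, q* = 339.
With the tax collected from sellers, supply shifts: qs = 2(p − 25.5) + 265.
New equilibrium: consumers pay €45.5, sellers receive €20, q = 305. (Wedge: pb − ps = 25.5.)
Quantity falls by |ΔQ| = |339 − 305| = 34.
DWL = ½ · t · |ΔQ| = ½ · 25.5 · 34 = €433.5.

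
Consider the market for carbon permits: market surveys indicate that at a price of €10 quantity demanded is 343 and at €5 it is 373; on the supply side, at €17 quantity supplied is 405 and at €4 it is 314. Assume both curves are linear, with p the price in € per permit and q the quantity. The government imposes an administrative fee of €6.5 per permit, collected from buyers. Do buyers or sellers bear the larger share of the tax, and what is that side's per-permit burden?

Buyers bear the larger share: €3.5 per permit.

Demand slope: (373 − 343)/(5 − 10) = -6, so qd = 403 − 6p.
Supply slope: (314 − 405)/(4 − 17) = 7, so qs = 7p + 286.
Without the tax, 403 − 6p = 7p + 286 gives 13p = 117, so p* = €9 and q* = 349.
With the tax collected from buyers, demand (in seller-price terms) shifts: qd = 403 − 6(p + 6.5).
New equilibrium: buyers pay €12.5, sellers receive €6, q = 328. (Wedge: pb − ps = 6.5.)
Per-permit burden: buyers €3.5, sellers €3.
Buyers take the larger share because demand is less price-elastic here (demand slope 6 vs supply slope 7).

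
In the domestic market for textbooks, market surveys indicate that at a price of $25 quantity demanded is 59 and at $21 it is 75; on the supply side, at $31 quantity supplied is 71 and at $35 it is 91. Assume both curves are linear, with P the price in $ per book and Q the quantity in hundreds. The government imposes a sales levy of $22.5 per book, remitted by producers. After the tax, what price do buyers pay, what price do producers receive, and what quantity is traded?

Demand slope: (75 − 59)/(21 − 25) = -4, so Qd = 159 − 4P.
Supply slope: (91 − 71)/(35 − 31) = 5, so Qs = 5P − 84.
Before the tax: set 159 − 4P = 5P − 84 → P* = $27, Q* = 51.
With the tax collected from producers, supply shifts: Qs = 5(P − 22.5) − 84.
Solving gives Q = 1 with buyers paying $39.5 and producers receiving $17 (the $22.5 wedge).

Buyers pay $39.5; producers receive $17; quantity = 1.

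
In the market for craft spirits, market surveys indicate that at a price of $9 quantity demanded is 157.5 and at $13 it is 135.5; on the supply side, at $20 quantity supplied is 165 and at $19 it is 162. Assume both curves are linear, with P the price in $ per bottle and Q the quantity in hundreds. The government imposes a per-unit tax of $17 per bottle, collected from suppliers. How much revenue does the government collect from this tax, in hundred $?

Tax revenue = $1836 hundred.

Demand slope: (135.5 − 157.5)/(13 − 9) = -5.5, so Qd = 207 − 5.5P.
Supply slope: (162 − 165)/(19 − 20) = 3, so Qs = 3P + 105.
Without the tax, 207 − 5.5P = 3P + 105 gives 8.5P = 102, so P* = $12 and Q* = 141.
With the tax collected from suppliers, supply shifts: Qs = 3(P − 17) + 105.
New equilibrium: consumers pay $18, suppliers receive $1, Q = 108. (Wedge: Pb − Ps = 17.)
Revenue = t · Q = 17 · 108 = $1836.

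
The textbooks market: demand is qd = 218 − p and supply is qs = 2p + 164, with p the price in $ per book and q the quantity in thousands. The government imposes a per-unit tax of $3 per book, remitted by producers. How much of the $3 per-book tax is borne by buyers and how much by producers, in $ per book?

Buyers bear $2 per book; producers bear $1 per book.

Without the tax, 218 − p = 2p + 164 gives 3p = 54, so p* = $18 and q* = 200.
With the tax collected from producers, supply shifts: qs = 2(p − 3) + 164.
Solving gives q = 198 with buyers paying $20 and producers receiving $17 (the $3 wedge).
Burden on buyers: $2; on producers: $1. (They sum to $3.)
The less price-elastic side of the market bears the larger share of a per-unit tax.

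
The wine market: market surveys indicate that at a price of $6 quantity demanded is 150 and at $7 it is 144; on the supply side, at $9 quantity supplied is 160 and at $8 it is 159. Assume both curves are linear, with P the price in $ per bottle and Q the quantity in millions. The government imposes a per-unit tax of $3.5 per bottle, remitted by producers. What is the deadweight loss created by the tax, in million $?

Demand slope: (144 − 150)/(7 − 6) = -6, so Qd = 186 − 6P.
Supply slope: (159 − 160)/(8 − 9) = 1, so Qs = P + 151.
Before the tax: set 186 − 6P = P + 151 → P* = $5, Q* = 156.
With the tax collected from producers, supply shifts: Qs = (P − 3.5) + 151.
New equilibrium: consumers pay $5.5, producers receive $2, Q = 153. (Wedge: Pb − Ps = 3.5.)
Quantity falls by |ΔQ| = |156 − 153| = 3.
DWL = ½ · t · |ΔQ| = ½ · 3.5 · 3 = $5.25.

Deadweight loss = $5.25 million.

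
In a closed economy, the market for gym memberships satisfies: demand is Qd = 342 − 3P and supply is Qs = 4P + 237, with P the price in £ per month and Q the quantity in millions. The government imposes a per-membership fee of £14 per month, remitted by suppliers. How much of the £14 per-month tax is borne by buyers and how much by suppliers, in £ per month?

Before the tax: set 342 − 3P = 4P + 237 → P* = £15, Q* = 297.
With the tax collected from suppliers, supply shifts: Qs = 4(P − 14) + 237.
New equilibrium: buyers pay £23, suppliers receive £9, Q = 273. (Wedge: Pb − Ps = 14.)
Burden on buyers: £8; on suppliers: £6. (They sum to £14.)
The less price-elastic side of the market bears the larger share of a per-unit tax.

Buyers bear £8 per month; suppliers bear £6 per month.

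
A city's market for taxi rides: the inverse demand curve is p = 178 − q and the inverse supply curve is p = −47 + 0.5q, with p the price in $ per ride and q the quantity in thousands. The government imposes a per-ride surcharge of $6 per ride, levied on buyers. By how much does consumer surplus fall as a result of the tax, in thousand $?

Inverting to q(p) form: qd = 178 − p; qs = 2p + 94.
Without the tax, 178 − p = 2p + 94 gives 3p = 84, so p* = $28 and q* = 150.
With the tax collected from buyers, demand (in seller-price terms) shifts: qd = 178 − (p + 6).
New equilibrium: buyers pay $32, sellers receive $26, q = 146. (Wedge: pb − ps = 6.)
ΔCS is the trapezoid between Q = 146 and Q = 150 of height $4: ½ · (150 + 146) · 4 = $592.

Consumer surplus falls by $592 thousand.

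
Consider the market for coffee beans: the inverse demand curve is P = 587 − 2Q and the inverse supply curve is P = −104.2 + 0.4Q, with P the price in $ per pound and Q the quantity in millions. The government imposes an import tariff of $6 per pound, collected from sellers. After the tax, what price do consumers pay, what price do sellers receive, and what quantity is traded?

Consumers pay $16; sellers receive $10; quantity = 285.5.

Inverting to Q(P) form: Qd = 293.5 − 0.5P; Qs = 2.5P + 260.5.
Without the tax, 293.5 − 0.5P = 2.5P + 260.5 gives 3P = 33, so P* = $11 and Q* = 288.
With the tax collected from sellers, supply shifts: Qs = 2.5(P − 6) + 260.5.
New equilibrium: consumers pay $16, sellers receive $10, Q = 285.5. (Wedge: Pb − Ps = 6.)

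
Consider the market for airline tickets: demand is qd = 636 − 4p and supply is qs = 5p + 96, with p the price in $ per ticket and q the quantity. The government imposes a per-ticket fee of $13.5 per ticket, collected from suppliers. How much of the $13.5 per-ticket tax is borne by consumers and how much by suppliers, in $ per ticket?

Consumers bear $7.5 per ticket; suppliers bear $6 per ticket.

Before the tax: set 636 − 4p = 5p + 96 → p* = $60, q* = 396.
With the tax collected from suppliers, supply shifts: qs = 5(p − 13.5) + 96.
Solving gives q = 366 with consumers paying $67.5 and suppliers receiving $54 (the $13.5 wedge).
Burden on consumers: $7.5; on suppliers: $6. (They sum to $13.5.)
The less price-elastic side of the market bears the larger share of a per-unit tax.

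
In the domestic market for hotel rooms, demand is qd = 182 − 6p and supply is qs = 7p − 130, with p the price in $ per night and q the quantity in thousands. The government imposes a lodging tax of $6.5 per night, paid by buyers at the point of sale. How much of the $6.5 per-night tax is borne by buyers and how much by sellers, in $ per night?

Buyers bear $3.5 per night; sellers bear $3 per night.

Before the tax: set 182 − 6p = 7p − 130 → p* = $24, q* = 38.
With the tax collected from buyers, demand (in seller-price terms) shifts: qd = 182 − 6(p + 6.5).
Solving gives q = 17 with buyers paying $27.5 and sellers receiving $21 (the $6.5 wedge).
Burden on buyers: $3.5; on sellers: $3. (They sum to $6.5.)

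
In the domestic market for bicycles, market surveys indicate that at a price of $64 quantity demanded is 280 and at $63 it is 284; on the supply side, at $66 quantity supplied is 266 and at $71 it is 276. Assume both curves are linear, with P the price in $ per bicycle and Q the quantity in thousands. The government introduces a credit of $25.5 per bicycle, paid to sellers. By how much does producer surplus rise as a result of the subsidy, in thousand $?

Producer surplus rises by $4845 thousand.

Demand slope: (284 − 280)/(63 − 64) = -4, so Qd = 536 − 4P.
Supply slope: (276 − 266)/(71 − 66) = 2, so Qs = 2P + 134.
Before the subsidy: set 536 − 4P = 2P + 134 → P* = $67, Q* = 268.
With a per-unit subsidy paid to sellers, each receives P + 25.5 per unit sold, so supply becomes Qs = 2(P + 25.5) + 134.
New equilibrium: buyers pay $58.5, sellers receive $84, Q = 302. (Wedge: Pb − Ps = −25.5.)
ΔPS is the trapezoid between Q = 302 and Q = 268 of height $17: ½ · (268 + 302) · 17 = $4845.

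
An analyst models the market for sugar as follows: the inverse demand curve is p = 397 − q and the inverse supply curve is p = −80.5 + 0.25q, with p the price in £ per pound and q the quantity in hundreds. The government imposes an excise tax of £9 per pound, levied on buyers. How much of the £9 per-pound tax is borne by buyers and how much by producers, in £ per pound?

Buyers bear £7.2 per pound; producers bear £1.8 per pound.

Inverting to q(p) form: qd = 397 − p; qs = 4p + 322.
Before the tax: set 397 − p = 4p + 322 → p* = £15, q* = 382.
With the tax collected from buyers, demand (in seller-price terms) shifts: qd = 397 − (p + 9).
Solving gives q = 374.8 with buyers paying £22.2 and producers receiving £13.2 (the £9 wedge).
Burden on buyers: £7.2; on producers: £1.8. (They sum to £9.)
The less price-elastic side of the market bears the larger share of a per-unit tax.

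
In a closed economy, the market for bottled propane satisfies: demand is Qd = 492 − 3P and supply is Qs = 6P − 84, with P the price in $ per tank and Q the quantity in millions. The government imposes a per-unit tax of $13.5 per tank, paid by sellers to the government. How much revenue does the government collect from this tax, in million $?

Tax revenue = $3685.5 million.

Without the tax, 492 − 3P = 6P − 84 gives 9P = 576, so P* = $64 and Q* = 300.
With the tax collected from sellers, supply shifts: Qs = 6(P − 13.5) − 84.
Solving gives Q = 273 with consumers paying $73 and sellers receiving $59.5 (the $13.5 wedge).
Revenue = t · Q = 13.5 · 273 = $3685.5.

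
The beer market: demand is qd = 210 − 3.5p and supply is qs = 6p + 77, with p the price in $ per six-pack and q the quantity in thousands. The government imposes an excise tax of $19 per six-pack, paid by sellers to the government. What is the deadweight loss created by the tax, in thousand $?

Deadweight loss = $399 thousand.

Before the tax: set 210 − 3.5p = 6p + 77 → p* = $14, q* = 161.
With the tax collected from sellers, supply shifts: qs = 6(p − 19) + 77.
Solving gives q = 119 with buyers paying $26 and sellers receiving $7 (the $19 wedge).
Quantity falls by |ΔQ| = |161 − 119| = 42.
DWL = ½ · t · |ΔQ| = ½ · 19 · 42 = $399.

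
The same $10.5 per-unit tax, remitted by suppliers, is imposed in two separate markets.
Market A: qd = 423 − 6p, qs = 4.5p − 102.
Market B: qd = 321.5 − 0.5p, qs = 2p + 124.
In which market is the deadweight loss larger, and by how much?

Market A, by $119.7.

Market A: pre-tax p* = $50, q* = 123; post-tax q = 96; deadweight loss = $141.75.
Market B: pre-tax p* = $79, q* = 282; post-tax q = 277.8; deadweight loss = $22.05.
Difference: $141.75 vs $22.05 → market A is larger by $119.7.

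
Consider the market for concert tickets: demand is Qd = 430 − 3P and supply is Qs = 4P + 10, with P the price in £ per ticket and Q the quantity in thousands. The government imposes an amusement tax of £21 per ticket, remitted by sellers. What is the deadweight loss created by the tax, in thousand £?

Without the tax, 430 − 3P = 4P + 10 gives 7P = 420, so P* = £60 and Q* = 250.
With the tax collected from sellers, supply shifts: Qs = 4(P − 21) + 10.
New equilibrium: consumers pay £72, sellers receive £51, Q = 214. (Wedge: Pb − Ps = 21.)
Quantity falls by |ΔQ| = |250 − 214| = 36.
DWL = ½ · t · |ΔQ| = ½ · 21 · 36 = £378.

Deadweight loss = £378 thousand.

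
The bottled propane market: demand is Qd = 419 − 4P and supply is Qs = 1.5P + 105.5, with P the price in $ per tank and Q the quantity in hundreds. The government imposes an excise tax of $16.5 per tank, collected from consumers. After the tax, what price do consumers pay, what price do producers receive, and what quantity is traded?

Consumers pay $61.5; producers receive $45; quantity = 173.

Before the tax: set 419 − 4P = 1.5P + 105.5 → P* = $57, Q* = 191.
With the tax collected from consumers, demand (in seller-price terms) shifts: Qd = 419 − 4(P + 16.5).
Solving gives Q = 173 with consumers paying $61.5 and producers receiving $45 (the $16.5 wedge).
The less price-elastic side of the market bears the larger share of a per-unit tax.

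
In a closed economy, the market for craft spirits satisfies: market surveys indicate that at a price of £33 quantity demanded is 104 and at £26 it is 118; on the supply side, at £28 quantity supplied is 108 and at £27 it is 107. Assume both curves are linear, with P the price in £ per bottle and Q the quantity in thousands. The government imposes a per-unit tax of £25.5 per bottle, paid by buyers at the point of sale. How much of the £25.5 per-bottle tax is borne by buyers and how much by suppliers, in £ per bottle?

Demand slope: (118 − 104)/(26 − 33) = -2, so Qd = 170 − 2P.
Supply slope: (107 − 108)/(27 − 28) = 1, so Qs = P + 80.
Without the tax, 170 − 2P = P + 80 gives 3P = 90, so P* = £30 and Q* = 110.
With the tax collected from buyers, demand (in seller-price terms) shifts: Qd = 170 − 2(P + 25.5).
New equilibrium: buyers pay £38.5, suppliers receive £13, Q = 93. (Wedge: Pb − Ps = 25.5.)
Burden on buyers: £8.5; on suppliers: £17. (They sum to £25.5.)
The less price-elastic side of the market bears the larger share of a per-unit tax.

Buyers bear £8.5 per bottle; suppliers bear £17 per bottle.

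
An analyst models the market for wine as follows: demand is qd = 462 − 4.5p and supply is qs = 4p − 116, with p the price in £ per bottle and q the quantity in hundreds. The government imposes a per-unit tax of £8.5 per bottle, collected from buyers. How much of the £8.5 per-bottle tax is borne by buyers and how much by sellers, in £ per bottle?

Buyers bear £4 per bottle; sellers bear £4.5 per bottle.

Before the tax: set 462 − 4.5p = 4p − 116 → p* = £68, q* = 156.
With the tax collected from buyers, demand (in seller-price terms) shifts: qd = 462 − 4.5(p + 8.5).
Solving gives q = 138 with buyers paying £72 and sellers receiving £63.5 (the £8.5 wedge).
Burden on buyers: £4; on sellers: £4.5. (They sum to £8.5.)
The less price-elastic side of the market bears the larger share of a per-unit tax.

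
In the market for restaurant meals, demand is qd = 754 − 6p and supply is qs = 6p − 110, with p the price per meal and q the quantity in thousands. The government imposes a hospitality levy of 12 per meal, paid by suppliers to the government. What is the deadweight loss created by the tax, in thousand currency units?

Deadweight loss = 216 thousand.

Before the tax: set 754 − 6p = 6p − 110 → p* = 72, q* = 322.
With the tax collected from suppliers, supply shifts: qs = 6(p − 12) − 110.
New equilibrium: consumers pay 78, suppliers receive 66, q = 286. (Wedge: pb − ps = 12.)
Quantity falls by |ΔQ| = |322 − 286| = 36.
DWL = ½ · t · |ΔQ| = ½ · 12 · 36 = 216.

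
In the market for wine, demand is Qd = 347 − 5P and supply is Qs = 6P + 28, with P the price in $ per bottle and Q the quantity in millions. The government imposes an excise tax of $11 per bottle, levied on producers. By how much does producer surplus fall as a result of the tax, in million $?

Producer surplus falls by $935 million.

Without the tax, 347 − 5P = 6P + 28 gives 11P = 319, so P* = $29 and Q* = 202.
With the tax collected from producers, supply shifts: Qs = 6(P − 11) + 28.
Solving gives Q = 172 with buyers paying $35 and producers receiving $24 (the $11 wedge).
ΔPS is the trapezoid between Q = 172 and Q = 202 of height $5: ½ · (202 + 172) · 5 = $935.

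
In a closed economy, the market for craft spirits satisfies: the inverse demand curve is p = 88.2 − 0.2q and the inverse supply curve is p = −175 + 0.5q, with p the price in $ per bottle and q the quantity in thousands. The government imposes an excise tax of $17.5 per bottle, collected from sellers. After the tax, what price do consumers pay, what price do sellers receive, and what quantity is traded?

Rewrite in direct form: qd = 441 − 5p and qs = 2p + 350.
Before the tax: set 441 − 5p = 2p + 350 → p* = $13, q* = 376.
With the tax collected from sellers, supply shifts: qs = 2(p − 17.5) + 350.
Solving gives q = 351 with consumers paying $18 and sellers receiving $0.5 (the $17.5 wedge).
The less price-elastic side of the market bears the larger share of a per-unit tax.

Consumers pay $18; sellers receive $0.5; quantity = 351.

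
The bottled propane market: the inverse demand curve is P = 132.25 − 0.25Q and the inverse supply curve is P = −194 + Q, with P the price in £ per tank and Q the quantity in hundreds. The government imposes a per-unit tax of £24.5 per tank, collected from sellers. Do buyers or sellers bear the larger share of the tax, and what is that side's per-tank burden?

Sellers bear the larger share: £19.6 per tank.

Rewrite in direct form: Qd = 529 − 4P and Qs = P + 194.
Without the tax, 529 − 4P = P + 194 gives 5P = 335, so P* = £67 and Q* = 261.
With the tax collected from sellers, supply shifts: Qs = (P − 24.5) + 194.
New equilibrium: buyers pay £71.9, sellers receive £47.4, Q = 241.4. (Wedge: Pb − Ps = 24.5.)
Per-tank burden: buyers £4.9, sellers £19.6.
Sellers take the larger share because supply is less price-elastic here (demand slope 4 vs supply slope 1).
The less price-elastic side of the market bears the larger share of a per-unit tax.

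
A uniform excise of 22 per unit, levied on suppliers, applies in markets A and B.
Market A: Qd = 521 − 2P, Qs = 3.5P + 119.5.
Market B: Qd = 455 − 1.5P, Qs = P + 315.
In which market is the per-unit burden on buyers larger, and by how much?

Market A: pre-tax P* = 73, Q* = 375; post-tax Q = 347; per-unit burden on buyers = 14.
Market B: pre-tax P* = 56, Q* = 371; post-tax Q = 357.8; per-unit burden on buyers = 8.8.
Difference: 14 vs 8.8 → market A is larger by 5.2.

Market A, by 5.2.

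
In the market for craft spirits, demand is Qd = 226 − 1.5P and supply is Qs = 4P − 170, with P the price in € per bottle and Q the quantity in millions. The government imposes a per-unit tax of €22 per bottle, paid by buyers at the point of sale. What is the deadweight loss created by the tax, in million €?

Before the tax: set 226 − 1.5P = 4P − 170 → P* = €72, Q* = 118.
With the tax collected from buyers, demand (in seller-price terms) shifts: Qd = 226 − 1.5(P + 22).
New equilibrium: buyers pay €88, sellers receive €66, Q = 94. (Wedge: Pb − Ps = 22.)
Quantity falls by |ΔQ| = |118 − 94| = 24.
DWL = ½ · t · |ΔQ| = ½ · 22 · 24 = €264.

Deadweight loss = €264 million.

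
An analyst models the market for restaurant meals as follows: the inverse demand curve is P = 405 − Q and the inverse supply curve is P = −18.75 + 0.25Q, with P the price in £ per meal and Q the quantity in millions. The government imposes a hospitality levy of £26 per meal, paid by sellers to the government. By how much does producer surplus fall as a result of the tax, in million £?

Rewrite in direct form: Qd = 405 − P and Qs = 4P + 75.
Without the tax, 405 − P = 4P + 75 gives 5P = 330, so P* = £66 and Q* = 339.
With the tax collected from sellers, supply shifts: Qs = 4(P − 26) + 75.
New equilibrium: buyers pay £86.8, sellers receive £60.8, Q = 318.2. (Wedge: Pb − Ps = 26.)
ΔPS is the trapezoid between Q = 318.2 and Q = 339 of height £5.2: ½ · (339 + 318.2) · 5.2 = £1708.72.

Producer surplus falls by £1708.72 million.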